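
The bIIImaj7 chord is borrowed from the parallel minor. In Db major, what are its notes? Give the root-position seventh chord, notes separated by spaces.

bIIImaj7 is built on the lowered scale degree 3. In Db major degree 3 is F; lowered it becomes Fb. In Db minor the chord on Fb is Fb–Ab–Cb–Eb.

Fb Ab Cb Eb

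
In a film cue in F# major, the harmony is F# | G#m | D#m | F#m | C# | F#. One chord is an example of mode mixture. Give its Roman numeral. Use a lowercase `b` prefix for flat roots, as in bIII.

i

F# major has the diatonic set F#, G#m, A#m, B, C#, D#m, E#dim. F#, G#m, D#m and C# all belong to that set. F#m (F#–A–C#) doesn't fit — on degree 1 F# major would have F# (I). F#m is the degree-1 chord of F# minor, so it is the borrowed i.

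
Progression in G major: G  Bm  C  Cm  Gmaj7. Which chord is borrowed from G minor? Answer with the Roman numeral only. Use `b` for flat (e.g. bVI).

iv

The diatonic triads in G major are G, Am, Bm, C, D, Em, F#dim. Of the given chords, G, Bm, C and Gmaj7 are diatonic. But Cm (C–Eb–G) is foreign: the diatonic IV on degree 4 is C, whereas Cm comes from G minor. It is labeled iv.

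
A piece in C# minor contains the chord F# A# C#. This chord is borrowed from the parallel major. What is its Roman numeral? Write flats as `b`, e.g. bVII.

IV

F# is scale degree 4 in C# minor. Diatonically C# minor has F#m (iv) on that degree; F#–A#–C# is instead the major chord native to C# major, so it takes the label IV.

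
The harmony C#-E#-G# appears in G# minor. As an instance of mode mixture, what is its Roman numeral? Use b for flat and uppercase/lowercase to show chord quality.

C# is scale degree 4 in G# minor. The diatonic chord on degree 4 would be C#m (iv), but C#–E#–G# is the major chord from G# major. As a borrowed chord it is labeled IV.

IV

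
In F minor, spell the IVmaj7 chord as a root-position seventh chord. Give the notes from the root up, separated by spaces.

IVmaj7 is built on scale degree 4, which is Bb in both F minor and its parallel. Building the major-seventh chord from the parallel major on Bb: Bb–D–F–A.

Bb D F A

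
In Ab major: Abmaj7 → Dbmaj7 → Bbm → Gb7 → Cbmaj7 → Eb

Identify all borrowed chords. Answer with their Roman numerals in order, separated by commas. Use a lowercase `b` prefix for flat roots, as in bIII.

bVII7, bIIImaj7

The diatonic triads in Ab major are Ab, Bbm, Cm, Db, Eb, Fm, Gdim. Abmaj7, Dbmaj7, Bbm and Eb all belong to that set. Gb7 (Gb–Bb–Db–Fb) is not: scale degree 7 in Ab major carries Gdim (vii°). In Ab minor the chord on that degree is Gb7, so here it functions as bVII7, borrowed from the parallel minor. Cbmaj7 (Cb–Eb–Gb–Bb) doesn't fit — on degree 3 Ab major would have Cm (iii). Cbmaj7 is the degree-3 chord of Ab minor, so it is the borrowed bIIImaj7.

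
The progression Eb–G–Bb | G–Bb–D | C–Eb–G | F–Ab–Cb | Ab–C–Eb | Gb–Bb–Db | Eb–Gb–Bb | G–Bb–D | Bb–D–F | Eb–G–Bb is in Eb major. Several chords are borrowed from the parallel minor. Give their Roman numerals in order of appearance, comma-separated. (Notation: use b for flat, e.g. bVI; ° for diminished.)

The diatonic triads in Eb major are Eb, Fm, Gm, Ab, Bb, Cm, Ddim. Eb–G–Bb = Eb, G–Bb–D = Gm, C–Eb–G = Cm, Ab–C–Eb = Ab and Bb–D–F = Bb all belong to that set. F–Ab–Cb is not: scale degree 2 in Eb major carries Fm (ii). In Eb minor the chord on that degree is Fdim, so here it functions as ii°, borrowed from the parallel minor. Gb–Bb–Db doesn't fit — on degree 3 Eb major would have Gm (iii). Gb is the degree-3 chord of Eb minor, so it is the borrowed bIII. Eb–Gb–Bb is not: scale degree 1 in Eb major carries Eb (I). In Eb minor the chord on that degree is Ebm, so here it functions as i, borrowed from the parallel minor.

ii°, bIII, i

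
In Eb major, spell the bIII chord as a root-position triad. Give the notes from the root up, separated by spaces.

Scale degree 3 in Eb major is G. bIII uses the lowered form, Gb, taken from Eb minor. Building the major chord from the parallel minor on Gb: Gb–Bb–Db.

Gb Bb Db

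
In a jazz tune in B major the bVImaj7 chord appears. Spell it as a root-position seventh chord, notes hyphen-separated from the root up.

The root of bVImaj7 is the lowered 6th degree: G# becomes G. Stacking thirds in B minor on G gives G–B–D–F#.

G-B-D-F#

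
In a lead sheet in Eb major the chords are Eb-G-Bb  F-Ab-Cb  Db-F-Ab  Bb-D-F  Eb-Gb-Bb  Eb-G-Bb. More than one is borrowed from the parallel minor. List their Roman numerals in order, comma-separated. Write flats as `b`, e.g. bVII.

Eb major has the diatonic set Eb, Fm, Gm, Ab, Bb, Cm, Ddim. Of the given chords, Eb–G–Bb = Eb and Bb–D–F = Bb are diatonic. F–Ab–Cb is not: scale degree 2 in Eb major carries Fm (ii). In Eb minor the chord on that degree is Fdim, so here it functions as ii°, borrowed from the parallel minor. Db–F–Ab doesn't fit — on degree 7 Eb major would have Ddim (vii°). Db is the degree-7 chord of Eb minor, so it is the borrowed bVII. Eb–Gb–Bb is not: scale degree 1 in Eb major carries Eb (I). In Eb minor the chord on that degree is Ebm, so here it functions as i, borrowed from the parallel minor.

ii°, bVII, i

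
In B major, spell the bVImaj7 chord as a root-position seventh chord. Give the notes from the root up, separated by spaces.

G B D F#

Scale degree 6 in B major is G#. bVImaj7 uses the lowered form, G, taken from B minor. Building the major-seventh chord from the parallel minor on G: G–B–D–F#.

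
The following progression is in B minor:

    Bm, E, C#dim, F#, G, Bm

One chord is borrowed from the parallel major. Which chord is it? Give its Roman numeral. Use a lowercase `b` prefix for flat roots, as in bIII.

The diatonic triads in B minor (with V from harmonic minor) are Bm, C#dim, D, Em, F#, G, A. Of the given chords, Bm, C#dim, F# and G are diatonic. E (E–G#–B) is not: scale degree 4 in B minor carries Em (iv). In B major the chord on that degree is E, so here it functions as IV, borrowed from the parallel major.

IV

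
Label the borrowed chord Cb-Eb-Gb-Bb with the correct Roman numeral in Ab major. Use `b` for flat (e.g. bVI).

Cb is the lowered form of scale degree 3 in Ab major (the diatonic degree 3 is C). Cb–Eb–Gb–Bb is a major-seventh chord — the form found in Ab minor, not the diatonic iii (Cm). Borrowed into Ab major it is written bIIImaj7.

bIIImaj7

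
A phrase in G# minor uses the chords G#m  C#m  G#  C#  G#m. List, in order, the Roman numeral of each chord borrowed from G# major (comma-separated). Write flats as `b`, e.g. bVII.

I, IV

The diatonic triads in G# minor (with V from harmonic minor) are G#m, A#dim, B, C#m, D#, E, F#. G#m and C#m are both diatonic. G# (G#–B#–D#) doesn't fit — on degree 1 G# minor would have G#m (i). G# is the degree-1 chord of G# major, so it is the borrowed I. C# (C#–E#–G#) doesn't fit — on degree 4 G# minor would have C#m (iv). C# is the degree-4 chord of G# major, so it is the borrowed IV.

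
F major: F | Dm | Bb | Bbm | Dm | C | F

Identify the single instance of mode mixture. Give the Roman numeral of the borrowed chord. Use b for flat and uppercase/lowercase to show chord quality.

F major has the diatonic set F, Gm, Am, Bb, C, Dm, Edim. F, Dm, Bb and C are all diatonic. Bbm (Bb–Db–F) is not: scale degree 4 in F major carries Bb (IV). In F minor the chord on that degree is Bbm, so here it functions as iv, borrowed from the parallel minor.

iv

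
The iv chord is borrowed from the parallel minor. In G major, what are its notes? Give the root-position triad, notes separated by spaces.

C Eb G

iv is built on scale degree 4, which is C in both G major and its parallel. In G minor the chord on C is C–Eb–G.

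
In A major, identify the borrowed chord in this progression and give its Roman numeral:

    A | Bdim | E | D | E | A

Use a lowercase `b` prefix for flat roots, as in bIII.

A major has the diatonic set A, Bm, C#m, D, E, F#m, G#dim. A, E and D all belong to that set. But Bdim (B–D–F) is foreign: the diatonic ii on degree 2 is Bm, whereas Bdim comes from A minor. It is labeled ii°.

ii°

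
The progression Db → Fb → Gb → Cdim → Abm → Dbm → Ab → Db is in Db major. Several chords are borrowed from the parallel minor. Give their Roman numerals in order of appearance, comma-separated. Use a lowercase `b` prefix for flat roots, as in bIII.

In Db major the diatonic chords are Db, Ebm, Fm, Gb, Ab, Bbm, Cdim. Of the given chords, Db, Gb, Cdim and Ab are diatonic. Fb (Fb–Ab–Cb) is not: scale degree 3 in Db major carries Fm (iii). In Db minor the chord on that degree is Fb, so here it functions as bIII, borrowed from the parallel minor. Abm (Ab–Cb–Eb) is not: scale degree 5 in Db major carries Ab (V). In Db minor the chord on that degree is Abm, so here it functions as v, borrowed from the parallel minor. But Dbm (Db–Fb–Ab) is foreign: the diatonic I on degree 1 is Db, whereas Dbm comes from Db minor. It is labeled i.

bIII, v, i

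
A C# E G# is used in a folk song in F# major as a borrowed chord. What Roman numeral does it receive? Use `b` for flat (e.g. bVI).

bIIImaj7

In F# major scale degree 3 is A#; A is its lowered form, from F# minor. A–C#–E–G# is a major-seventh chord — the form found in F# minor, not the diatonic iii (A#m). Borrowed into F# major it is written bIIImaj7.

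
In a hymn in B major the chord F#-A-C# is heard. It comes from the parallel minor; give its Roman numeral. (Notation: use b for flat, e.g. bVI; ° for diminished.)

The root F# is the diatonic 5th degree of B major; the borrowing shows in the chord quality. F#–A–C# is a minor chord — the form found in B minor, not the diatonic V (F#). Borrowed into B major it is written v.

v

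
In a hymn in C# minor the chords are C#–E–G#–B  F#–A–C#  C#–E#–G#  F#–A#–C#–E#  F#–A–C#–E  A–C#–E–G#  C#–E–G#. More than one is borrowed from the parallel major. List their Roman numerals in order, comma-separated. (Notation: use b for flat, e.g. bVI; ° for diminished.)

I, IVmaj7

C# minor has the diatonic set C#m, D#dim, E, F#m, G#, A, B (with V from harmonic minor). Of the given chords, C#–E–G#–B = C#m7, F#–A–C# = F#m, F#–A–C#–E = F#m7, A–C#–E–G# = Amaj7 and C#–E–G# = C#m are diatonic. C#–E#–G# doesn't fit — on degree 1 C# minor would have C#m (i). C# is the degree-1 chord of C# major, so it is the borrowed I. F#–A#–C#–E# is not: scale degree 4 in C# minor carries F#m (iv). In C# major the chord on that degree is F#maj7, so here it functions as IVmaj7, borrowed from the parallel major.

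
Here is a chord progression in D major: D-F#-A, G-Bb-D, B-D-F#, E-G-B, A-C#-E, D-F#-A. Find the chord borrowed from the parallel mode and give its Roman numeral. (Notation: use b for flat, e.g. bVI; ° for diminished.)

iv

In D major the diatonic chords are D, Em, F#m, G, A, Bm, C#dim. D–F#–A = D, B–D–F# = Bm, E–G–B = Em and A–C#–E = A all belong to that set. But G–Bb–D is foreign: the diatonic IV on degree 4 is G, whereas Gm comes from D minor. It is labeled iv.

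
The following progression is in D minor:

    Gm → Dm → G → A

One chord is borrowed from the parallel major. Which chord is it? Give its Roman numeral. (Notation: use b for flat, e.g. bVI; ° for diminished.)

IV

D minor has the diatonic set Dm, Edim, F, Gm, A, Bb, C (with V from harmonic minor). Gm, Dm and A all belong to that set. G (G–B–D) is not: scale degree 4 in D minor carries Gm (iv). In D major the chord on that degree is G, so here it functions as IV, borrowed from the parallel major.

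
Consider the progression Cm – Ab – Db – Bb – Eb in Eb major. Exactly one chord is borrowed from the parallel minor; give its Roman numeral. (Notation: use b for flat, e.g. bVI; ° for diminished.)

bVII

The diatonic triads in Eb major are Eb, Fm, Gm, Ab, Bb, Cm, Ddim. Cm, Ab, Bb and Eb all belong to that set. Db (Db–F–Ab) is not: scale degree 7 in Eb major carries Ddim (vii°). In Eb minor the chord on that degree is Db, so here it functions as bVII, borrowed from the parallel minor.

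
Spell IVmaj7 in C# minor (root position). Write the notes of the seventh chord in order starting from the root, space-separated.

IVmaj7 is built on scale degree 4, which is F# in both C# minor and its parallel. In C# major the chord on F# is F#–A#–C#–E#.

F# A# C# E#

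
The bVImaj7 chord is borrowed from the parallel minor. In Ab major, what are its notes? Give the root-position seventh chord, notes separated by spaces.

Fb Ab Cb Eb

bVImaj7 is built on the lowered scale degree 6. In Ab major degree 6 is F; lowered it becomes Fb. Stacking thirds in Ab minor on Fb gives Fb–Ab–Cb–Eb.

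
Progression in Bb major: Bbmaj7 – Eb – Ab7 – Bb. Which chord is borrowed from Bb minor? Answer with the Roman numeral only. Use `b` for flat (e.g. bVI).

In Bb major the diatonic chords are Bb, Cm, Dm, Eb, F, Gm, Adim. Bbmaj7, Eb and Bb are all diatonic. But Ab7 (Ab–C–Eb–Gb) is foreign: the diatonic vii° on degree 7 is Adim, whereas Ab7 comes from Bb minor. It is labeled bVII7.

bVII7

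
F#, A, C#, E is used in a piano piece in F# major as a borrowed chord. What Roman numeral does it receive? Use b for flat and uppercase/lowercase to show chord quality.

F# is scale degree 1 in F# major. The diatonic chord on degree 1 would be F# (I), but F#–A–C#–E is the minor-seventh chord from F# minor. As a borrowed chord it is labeled i7.

i7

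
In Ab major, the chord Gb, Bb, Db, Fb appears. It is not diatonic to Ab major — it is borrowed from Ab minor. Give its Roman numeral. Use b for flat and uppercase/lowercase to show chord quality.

In Ab major scale degree 7 is G; Gb is its lowered form, from Ab minor. The diatonic chord on degree 7 would be Gdim (vii°), but Gb–Bb–Db–Fb is the dominant-seventh chord from Ab minor. As a borrowed chord it is labeled bVII7.

bVII7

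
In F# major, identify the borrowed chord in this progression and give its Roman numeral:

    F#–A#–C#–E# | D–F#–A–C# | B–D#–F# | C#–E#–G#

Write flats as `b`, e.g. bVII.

bVImaj7

F# major has the diatonic set F#, G#m, A#m, B, C#, D#m, E#dim. F#–A#–C#–E# = F#maj7, B–D#–F# = B and C#–E#–G# = C# are all diatonic. D–F#–A–C# doesn't fit — on degree 6 F# major would have D#m (vi). Dmaj7 is the degree-6 chord of F# minor, so it is the borrowed bVImaj7.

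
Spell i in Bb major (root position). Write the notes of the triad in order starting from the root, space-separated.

i is built on scale degree 1, which is Bb in both Bb major and its parallel. In Bb minor the chord on Bb is Bb–Db–F.

Bb Db F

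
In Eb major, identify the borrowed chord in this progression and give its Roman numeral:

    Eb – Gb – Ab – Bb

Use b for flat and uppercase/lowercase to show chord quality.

bIII

The diatonic triads in Eb major are Eb, Fm, Gm, Ab, Bb, Cm, Ddim. Eb, Ab and Bb all belong to that set. But Gb (Gb–Bb–Db) is foreign: the diatonic iii on degree 3 is Gm, whereas Gb comes from Eb minor. It is labeled bIII.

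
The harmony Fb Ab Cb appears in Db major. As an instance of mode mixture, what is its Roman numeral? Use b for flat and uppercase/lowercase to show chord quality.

bIII

In Db major scale degree 3 is F; Fb is its lowered form, from Db minor. Fb–Ab–Cb is a major chord — the form found in Db minor, not the diatonic iii (Fm). Borrowed into Db major it is written bIII.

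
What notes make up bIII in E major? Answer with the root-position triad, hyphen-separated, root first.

G-B-D

Scale degree 3 in E major is G#. bIII uses the lowered form, G, taken from E minor. Stacking thirds in E minor on G gives G–B–D.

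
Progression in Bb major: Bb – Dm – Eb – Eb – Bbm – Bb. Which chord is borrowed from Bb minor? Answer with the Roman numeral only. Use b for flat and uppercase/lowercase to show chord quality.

i

The diatonic triads in Bb major are Bb, Cm, Dm, Eb, F, Gm, Adim. Bb, Dm and Eb all belong to that set. Bbm (Bb–Db–F) is not: scale degree 1 in Bb major carries Bb (I). In Bb minor the chord on that degree is Bbm, so here it functions as i, borrowed from the parallel minor.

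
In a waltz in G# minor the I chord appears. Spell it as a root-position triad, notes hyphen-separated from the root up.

G#-B#-D#

The root, G#, is scale degree 1 — the same note in G# minor and G# major; only the chord quality changes. Stacking thirds in G# major on G# gives G#–B#–D#.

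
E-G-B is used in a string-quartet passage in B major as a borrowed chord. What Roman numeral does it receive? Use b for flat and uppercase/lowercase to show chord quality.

iv

The root E is the diatonic 4th degree of B major; the borrowing shows in the chord quality. The diatonic chord on degree 4 would be E (IV), but E–G–B is the minor chord from B minor. As a borrowed chord it is labeled iv.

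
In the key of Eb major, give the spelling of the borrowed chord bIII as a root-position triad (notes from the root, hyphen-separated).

Scale degree 3 in Eb major is G. bIII uses the lowered form, Gb, taken from Eb minor. Stacking thirds in Eb minor on Gb gives Gb–Bb–Db.

Gb-Bb-Db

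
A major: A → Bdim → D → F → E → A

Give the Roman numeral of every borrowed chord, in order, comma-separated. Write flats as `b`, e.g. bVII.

In A major the diatonic chords are A, Bm, C#m, D, E, F#m, G#dim. A, D and E are all diatonic. But Bdim (B–D–F) is foreign: the diatonic ii on degree 2 is Bm, whereas Bdim comes from A minor. It is labeled ii°. F (F–A–C) doesn't fit — on degree 6 A major would have F#m (vi). F is the degree-6 chord of A minor, so it is the borrowed bVI.

ii°, bVI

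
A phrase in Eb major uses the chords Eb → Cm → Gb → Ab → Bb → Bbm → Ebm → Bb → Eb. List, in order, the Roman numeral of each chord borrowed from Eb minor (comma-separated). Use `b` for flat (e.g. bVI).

bIII, v, i

Eb major has the diatonic set Eb, Fm, Gm, Ab, Bb, Cm, Ddim. Eb, Cm, Ab and Bb all belong to that set. Gb (Gb–Bb–Db) is not: scale degree 3 in Eb major carries Gm (iii). In Eb minor the chord on that degree is Gb, so here it functions as bIII, borrowed from the parallel minor. Bbm (Bb–Db–F) is not: scale degree 5 in Eb major carries Bb (V). In Eb minor the chord on that degree is Bbm, so here it functions as v, borrowed from the parallel minor. But Ebm (Eb–Gb–Bb) is foreign: the diatonic I on degree 1 is Eb, whereas Ebm comes from Eb minor. It is labeled i.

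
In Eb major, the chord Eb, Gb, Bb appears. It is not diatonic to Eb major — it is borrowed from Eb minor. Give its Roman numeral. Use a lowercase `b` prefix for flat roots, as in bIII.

Eb is scale degree 1 in Eb major. The diatonic chord on degree 1 would be Eb (I), but Eb–Gb–Bb is the minor chord from Eb minor. As a borrowed chord it is labeled i.

i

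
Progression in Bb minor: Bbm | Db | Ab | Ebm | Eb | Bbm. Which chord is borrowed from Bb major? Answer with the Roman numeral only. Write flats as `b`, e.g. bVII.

IV

Bb minor has the diatonic set Bbm, Cdim, Db, Ebm, F, Gb, Ab (with V from harmonic minor). Bbm, Db, Ab and Ebm are all diatonic. Eb (Eb–G–Bb) doesn't fit — on degree 4 Bb minor would have Ebm (iv). Eb is the degree-4 chord of Bb major, so it is the borrowed IV.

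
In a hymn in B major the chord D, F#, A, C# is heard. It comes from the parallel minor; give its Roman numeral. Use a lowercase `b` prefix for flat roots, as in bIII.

In B major scale degree 3 is D#; D is its lowered form, from B minor. Diatonically B major has D#m (iii) on that degree; D–F#–A–C# is instead the major-seventh chord native to B minor, so it takes the label bIIImaj7.

bIIImaj7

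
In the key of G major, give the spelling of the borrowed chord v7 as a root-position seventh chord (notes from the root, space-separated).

D F A C

The root, D, is scale degree 5 — the same note in G major and G minor; only the chord quality changes. In G minor the chord on D is D–F–A–C.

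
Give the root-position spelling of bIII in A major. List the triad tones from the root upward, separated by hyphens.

C-E-G

bIII is built on the lowered scale degree 3. In A major degree 3 is C#; lowered it becomes C. Building the major chord from the parallel minor on C: C–E–G.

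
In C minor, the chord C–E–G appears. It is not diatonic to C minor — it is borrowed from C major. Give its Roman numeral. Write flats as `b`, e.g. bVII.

C is scale degree 1 in C minor. C–E–G is a major chord — the form found in C major, not the diatonic i (Cm). Borrowed into C minor it is written I.

I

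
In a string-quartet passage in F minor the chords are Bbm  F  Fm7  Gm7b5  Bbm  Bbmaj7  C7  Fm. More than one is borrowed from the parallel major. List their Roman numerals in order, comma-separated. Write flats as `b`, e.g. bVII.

F minor has the diatonic set Fm, Gdim, Ab, Bbm, C, Db, Eb (with V from harmonic minor). Bbm, Fm7, Gm7b5, C7 and Fm all belong to that set. But F (F–A–C) is foreign: the diatonic i on degree 1 is Fm, whereas F comes from F major. It is labeled I. But Bbmaj7 (Bb–D–F–A) is foreign: the diatonic iv on degree 4 is Bbm, whereas Bbmaj7 comes from F major. It is labeled IVmaj7.

I, IVmaj7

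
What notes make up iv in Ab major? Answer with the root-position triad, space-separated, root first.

Db Fb Ab

iv is built on scale degree 4, which is Db in both Ab major and its parallel. In Ab minor the chord on Db is Db–Fb–Ab.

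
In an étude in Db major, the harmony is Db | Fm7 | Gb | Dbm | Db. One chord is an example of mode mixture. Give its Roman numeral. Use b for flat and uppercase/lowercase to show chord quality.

i

Db major has the diatonic set Db, Ebm, Fm, Gb, Ab, Bbm, Cdim. Of the given chords, Db, Fm7 and Gb are diatonic. Dbm (Db–Fb–Ab) doesn't fit — on degree 1 Db major would have Db (I). Dbm is the degree-1 chord of Db minor, so it is the borrowed i.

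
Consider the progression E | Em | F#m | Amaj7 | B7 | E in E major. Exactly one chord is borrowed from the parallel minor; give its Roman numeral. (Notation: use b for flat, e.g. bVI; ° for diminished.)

i

E major has the diatonic set E, F#m, G#m, A, B, C#m, D#dim. E, F#m, Amaj7 and B7 are all diatonic. Em (E–G–B) doesn't fit — on degree 1 E major would have E (I). Em is the degree-1 chord of E minor, so it is the borrowed i.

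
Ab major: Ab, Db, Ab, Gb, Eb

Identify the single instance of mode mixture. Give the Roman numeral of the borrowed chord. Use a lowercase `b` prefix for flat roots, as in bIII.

The diatonic triads in Ab major are Ab, Bbm, Cm, Db, Eb, Fm, Gdim. Ab, Db and Eb are all diatonic. Gb (Gb–Bb–Db) is not: scale degree 7 in Ab major carries Gdim (vii°). In Ab minor the chord on that degree is Gb, so here it functions as bVII, borrowed from the parallel minor.

bVII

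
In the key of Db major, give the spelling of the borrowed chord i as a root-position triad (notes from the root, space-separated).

Db Fb Ab

The root, Db, is scale degree 1 — the same note in Db major and Db minor; only the chord quality changes. Building the minor chord from the parallel minor on Db: Db–Fb–Ab.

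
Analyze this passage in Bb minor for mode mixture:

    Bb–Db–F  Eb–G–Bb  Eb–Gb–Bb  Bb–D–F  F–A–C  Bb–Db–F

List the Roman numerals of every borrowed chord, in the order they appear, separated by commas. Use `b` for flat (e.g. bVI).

IV, I

Bb minor has the diatonic set Bbm, Cdim, Db, Ebm, F, Gb, Ab (with V from harmonic minor). Bb–Db–F = Bbm, Eb–Gb–Bb = Ebm and F–A–C = F all belong to that set. But Eb–G–Bb is foreign: the diatonic iv on degree 4 is Ebm, whereas Eb comes from Bb major. It is labeled IV. Bb–D–F is not: scale degree 1 in Bb minor carries Bbm (i). In Bb major the chord on that degree is Bb, so here it functions as I, borrowed from the parallel major.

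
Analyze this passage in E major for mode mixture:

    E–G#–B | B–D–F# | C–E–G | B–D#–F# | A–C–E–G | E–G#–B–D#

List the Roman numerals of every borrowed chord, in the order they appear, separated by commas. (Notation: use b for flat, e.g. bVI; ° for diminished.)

In E major the diatonic chords are E, F#m, G#m, A, B, C#m, D#dim. E–G#–B = E, B–D#–F# = B and E–G#–B–D# = Emaj7 all belong to that set. B–D–F# doesn't fit — on degree 5 E major would have B (V). Bm is the degree-5 chord of E minor, so it is the borrowed v. C–E–G doesn't fit — on degree 6 E major would have C#m (vi). C is the degree-6 chord of E minor, so it is the borrowed bVI. A–C–E–G doesn't fit — on degree 4 E major would have A (IV). Am7 is the degree-4 chord of E minor, so it is the borrowed iv7.

v, bVI, iv7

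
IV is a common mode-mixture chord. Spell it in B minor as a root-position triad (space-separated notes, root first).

E G# B

The root, E, is scale degree 4 — the same note in B minor and B major; only the chord quality changes. Building the major chord from the parallel major on E: E–G#–B.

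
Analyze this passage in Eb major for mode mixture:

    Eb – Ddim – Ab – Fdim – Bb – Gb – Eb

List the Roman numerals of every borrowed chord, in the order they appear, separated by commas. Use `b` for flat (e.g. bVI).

ii°, bIII

In Eb major the diatonic chords are Eb, Fm, Gm, Ab, Bb, Cm, Ddim. Eb, Ddim, Ab and Bb are all diatonic. But Fdim (F–Ab–Cb) is foreign: the diatonic ii on degree 2 is Fm, whereas Fdim comes from Eb minor. It is labeled ii°. Gb (Gb–Bb–Db) is not: scale degree 3 in Eb major carries Gm (iii). In Eb minor the chord on that degree is Gb, so here it functions as bIII, borrowed from the parallel minor.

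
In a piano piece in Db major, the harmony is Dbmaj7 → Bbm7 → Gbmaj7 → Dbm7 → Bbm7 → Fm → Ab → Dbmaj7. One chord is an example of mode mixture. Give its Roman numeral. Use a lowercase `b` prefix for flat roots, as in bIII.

i7

Db major has the diatonic set Db, Ebm, Fm, Gb, Ab, Bbm, Cdim. Dbmaj7, Bbm7, Gbmaj7, Fm and Ab all belong to that set. But Dbm7 (Db–Fb–Ab–Cb) is foreign: the diatonic I on degree 1 is Db, whereas Dbm7 comes from Db minor. It is labeled i7.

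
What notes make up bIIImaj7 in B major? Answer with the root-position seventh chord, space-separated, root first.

D F# A C#

Scale degree 3 in B major is D#. bIIImaj7 uses the lowered form, D, taken from B minor. Building the major-seventh chord from the parallel minor on D: D–F#–A–C#.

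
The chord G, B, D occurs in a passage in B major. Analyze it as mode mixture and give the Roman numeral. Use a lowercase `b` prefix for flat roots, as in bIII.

The root G is the lowered 6th scale degree — diatonically B major has G# there. The diatonic chord on degree 6 would be G#m (vi), but G–B–D is the major chord from B minor. As a borrowed chord it is labeled bVI.

bVI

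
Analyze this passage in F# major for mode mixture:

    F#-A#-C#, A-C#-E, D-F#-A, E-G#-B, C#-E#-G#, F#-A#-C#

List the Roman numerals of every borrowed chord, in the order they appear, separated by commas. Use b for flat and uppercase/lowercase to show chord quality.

bIII, bVI, bVII

The diatonic triads in F# major are F#, G#m, A#m, B, C#, D#m, E#dim. F#–A#–C# = F# and C#–E#–G# = C# both belong to that set. But A–C#–E is foreign: the diatonic iii on degree 3 is A#m, whereas A comes from F# minor. It is labeled bIII. But D–F#–A is foreign: the diatonic vi on degree 6 is D#m, whereas D comes from F# minor. It is labeled bVI. E–G#–B is not: scale degree 7 in F# major carries E#dim (vii°). In F# minor the chord on that degree is E, so here it functions as bVII, borrowed from the parallel minor.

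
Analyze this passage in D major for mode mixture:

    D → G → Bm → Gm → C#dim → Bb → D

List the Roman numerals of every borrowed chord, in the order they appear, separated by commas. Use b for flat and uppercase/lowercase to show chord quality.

In D major the diatonic chords are D, Em, F#m, G, A, Bm, C#dim. Of the given chords, D, G, Bm and C#dim are diatonic. Gm (G–Bb–D) doesn't fit — on degree 4 D major would have G (IV). Gm is the degree-4 chord of D minor, so it is the borrowed iv. Bb (Bb–D–F) is not: scale degree 6 in D major carries Bm (vi). In D minor the chord on that degree is Bb, so here it functions as bVI, borrowed from the parallel minor.

iv, bVI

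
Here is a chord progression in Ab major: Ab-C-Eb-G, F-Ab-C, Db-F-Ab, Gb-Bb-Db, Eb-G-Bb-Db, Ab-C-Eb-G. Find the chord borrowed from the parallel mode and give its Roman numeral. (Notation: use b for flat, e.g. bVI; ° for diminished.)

bVII

The diatonic triads in Ab major are Ab, Bbm, Cm, Db, Eb, Fm, Gdim. Of the given chords, Ab–C–Eb–G = Abmaj7, F–Ab–C = Fm, Db–F–Ab = Db and Eb–G–Bb–Db = Eb7 are diatonic. But Gb–Bb–Db is foreign: the diatonic vii° on degree 7 is Gdim, whereas Gb comes from Ab minor. It is labeled bVII.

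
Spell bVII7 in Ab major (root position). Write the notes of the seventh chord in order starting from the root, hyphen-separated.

bVII7 is built on the lowered scale degree 7. In Ab major degree 7 is G; lowered it becomes Gb. Stacking thirds in Ab minor on Gb gives Gb–Bb–Db–Fb.

Gb-Bb-Db-Fb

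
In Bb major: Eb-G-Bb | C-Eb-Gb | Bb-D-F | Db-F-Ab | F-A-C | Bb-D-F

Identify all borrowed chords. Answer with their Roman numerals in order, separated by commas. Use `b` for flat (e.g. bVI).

Bb major has the diatonic set Bb, Cm, Dm, Eb, F, Gm, Adim. Eb–G–Bb = Eb, Bb–D–F = Bb and F–A–C = F all belong to that set. C–Eb–Gb doesn't fit — on degree 2 Bb major would have Cm (ii). Cdim is the degree-2 chord of Bb minor, so it is the borrowed ii°. Db–F–Ab doesn't fit — on degree 3 Bb major would have Dm (iii). Db is the degree-3 chord of Bb minor, so it is the borrowed bIII.

ii°, bIII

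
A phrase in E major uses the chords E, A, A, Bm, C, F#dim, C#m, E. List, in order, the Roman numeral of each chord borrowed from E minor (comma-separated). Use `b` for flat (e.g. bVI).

E major has the diatonic set E, F#m, G#m, A, B, C#m, D#dim. E, A and C#m all belong to that set. Bm (B–D–F#) is not: scale degree 5 in E major carries B (V). In E minor the chord on that degree is Bm, so here it functions as v, borrowed from the parallel minor. C (C–E–G) is not: scale degree 6 in E major carries C#m (vi). In E minor the chord on that degree is C, so here it functions as bVI, borrowed from the parallel minor. F#dim (F#–A–C) doesn't fit — on degree 2 E major would have F#m (ii). F#dim is the degree-2 chord of E minor, so it is the borrowed ii°.

v, bVI, ii°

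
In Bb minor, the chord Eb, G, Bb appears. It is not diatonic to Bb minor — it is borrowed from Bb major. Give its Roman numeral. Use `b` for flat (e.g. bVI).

Eb is scale degree 4 in Bb minor. Eb–G–Bb is a major chord — the form found in Bb major, not the diatonic iv (Ebm). Borrowed into Bb minor it is written IV.

IV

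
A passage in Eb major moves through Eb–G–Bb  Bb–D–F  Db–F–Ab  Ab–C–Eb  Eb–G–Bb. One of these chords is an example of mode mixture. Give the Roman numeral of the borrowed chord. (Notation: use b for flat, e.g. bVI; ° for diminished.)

Eb major has the diatonic set Eb, Fm, Gm, Ab, Bb, Cm, Ddim. Of the given chords, Eb–G–Bb = Eb, Bb–D–F = Bb and Ab–C–Eb = Ab are diatonic. Db–F–Ab is not: scale degree 7 in Eb major carries Ddim (vii°). In Eb minor the chord on that degree is Db, so here it functions as bVII, borrowed from the parallel minor.

bVII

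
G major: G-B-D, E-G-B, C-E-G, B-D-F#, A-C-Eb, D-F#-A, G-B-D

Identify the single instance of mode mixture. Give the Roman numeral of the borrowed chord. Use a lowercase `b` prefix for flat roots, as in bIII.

The diatonic triads in G major are G, Am, Bm, C, D, Em, F#dim. Of the given chords, G–B–D = G, E–G–B = Em, C–E–G = C, B–D–F# = Bm and D–F#–A = D are diatonic. A–C–Eb is not: scale degree 2 in G major carries Am (ii). In G minor the chord on that degree is Adim, so here it functions as ii°, borrowed from the parallel minor.

ii°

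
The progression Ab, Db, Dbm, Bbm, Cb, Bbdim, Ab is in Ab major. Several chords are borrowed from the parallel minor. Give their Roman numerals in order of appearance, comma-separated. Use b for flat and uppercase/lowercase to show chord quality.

In Ab major the diatonic chords are Ab, Bbm, Cm, Db, Eb, Fm, Gdim. Ab, Db and Bbm are all diatonic. Dbm (Db–Fb–Ab) is not: scale degree 4 in Ab major carries Db (IV). In Ab minor the chord on that degree is Dbm, so here it functions as iv, borrowed from the parallel minor. But Cb (Cb–Eb–Gb) is foreign: the diatonic iii on degree 3 is Cm, whereas Cb comes from Ab minor. It is labeled bIII. Bbdim (Bb–Db–Fb) is not: scale degree 2 in Ab major carries Bbm (ii). In Ab minor the chord on that degree is Bbdim, so here it functions as ii°, borrowed from the parallel minor.

iv, bIII, ii°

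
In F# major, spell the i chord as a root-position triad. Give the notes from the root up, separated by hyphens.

F#-A-C#

The root, F#, is scale degree 1 — the same note in F# major and F# minor; only the chord quality changes. Stacking thirds in F# minor on F# gives F#–A–C#.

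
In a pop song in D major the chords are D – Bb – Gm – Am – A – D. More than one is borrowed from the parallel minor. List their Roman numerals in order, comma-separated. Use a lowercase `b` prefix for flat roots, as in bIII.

bVI, iv, v

D major has the diatonic set D, Em, F#m, G, A, Bm, C#dim. D and A both belong to that set. But Bb (Bb–D–F) is foreign: the diatonic vi on degree 6 is Bm, whereas Bb comes from D minor. It is labeled bVI. Gm (G–Bb–D) is not: scale degree 4 in D major carries G (IV). In D minor the chord on that degree is Gm, so here it functions as iv, borrowed from the parallel minor. But Am (A–C–E) is foreign: the diatonic V on degree 5 is A, whereas Am comes from D minor. It is labeled v.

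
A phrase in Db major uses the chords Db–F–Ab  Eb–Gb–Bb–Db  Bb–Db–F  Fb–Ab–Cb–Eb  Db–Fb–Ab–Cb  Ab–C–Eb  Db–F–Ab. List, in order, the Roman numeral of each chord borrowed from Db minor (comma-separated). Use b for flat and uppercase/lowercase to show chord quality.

bIIImaj7, i7

Db major has the diatonic set Db, Ebm, Fm, Gb, Ab, Bbm, Cdim. Db–F–Ab = Db, Eb–Gb–Bb–Db = Ebm7, Bb–Db–F = Bbm and Ab–C–Eb = Ab are all diatonic. But Fb–Ab–Cb–Eb is foreign: the diatonic iii on degree 3 is Fm, whereas Fbmaj7 comes from Db minor. It is labeled bIIImaj7. Db–Fb–Ab–Cb is not: scale degree 1 in Db major carries Db (I). In Db minor the chord on that degree is Dbm7, so here it functions as i7, borrowed from the parallel minor.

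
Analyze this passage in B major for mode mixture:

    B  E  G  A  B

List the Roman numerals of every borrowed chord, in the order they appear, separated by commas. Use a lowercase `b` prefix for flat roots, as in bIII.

The diatonic triads in B major are B, C#m, D#m, E, F#, G#m, A#dim. B and E both belong to that set. G (G–B–D) doesn't fit — on degree 6 B major would have G#m (vi). G is the degree-6 chord of B minor, so it is the borrowed bVI. A (A–C#–E) doesn't fit — on degree 7 B major would have A#dim (vii°). A is the degree-7 chord of B minor, so it is the borrowed bVII.

bVI, bVII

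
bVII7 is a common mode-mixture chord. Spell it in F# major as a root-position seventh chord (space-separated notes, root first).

bVII7 is built on the lowered scale degree 7. In F# major degree 7 is E#; lowered it becomes E. Stacking thirds in F# minor on E gives E–G#–B–D.

E G# B D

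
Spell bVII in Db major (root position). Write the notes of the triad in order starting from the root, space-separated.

The root of bVII is the lowered 7th degree: C becomes Cb. Stacking thirds in Db minor on Cb gives Cb–Eb–Gb.

Cb Eb Gb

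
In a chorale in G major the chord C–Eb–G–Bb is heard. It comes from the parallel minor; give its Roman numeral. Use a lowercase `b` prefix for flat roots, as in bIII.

iv7

C is scale degree 4 in G major. C–Eb–G–Bb is a minor-seventh chord — the form found in G minor, not the diatonic IV (C). Borrowed into G major it is written iv7.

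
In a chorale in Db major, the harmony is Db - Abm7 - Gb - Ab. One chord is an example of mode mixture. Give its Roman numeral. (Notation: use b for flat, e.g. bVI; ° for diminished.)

v7

In Db major the diatonic chords are Db, Ebm, Fm, Gb, Ab, Bbm, Cdim. Db, Gb and Ab all belong to that set. Abm7 (Ab–Cb–Eb–Gb) is not: scale degree 5 in Db major carries Ab (V). In Db minor the chord on that degree is Abm7, so here it functions as v7, borrowed from the parallel minor.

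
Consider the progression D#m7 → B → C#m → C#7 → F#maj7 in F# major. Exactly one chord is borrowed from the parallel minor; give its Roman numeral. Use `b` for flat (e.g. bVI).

v

In F# major the diatonic chords are F#, G#m, A#m, B, C#, D#m, E#dim. D#m7, B, C#7 and F#maj7 all belong to that set. But C#m (C#–E–G#) is foreign: the diatonic V on degree 5 is C#, whereas C#m comes from F# minor. It is labeled v.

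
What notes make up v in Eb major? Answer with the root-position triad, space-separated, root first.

Bb Db F

v is built on scale degree 5, which is Bb in both Eb major and its parallel. In Eb minor the chord on Bb is Bb–Db–F.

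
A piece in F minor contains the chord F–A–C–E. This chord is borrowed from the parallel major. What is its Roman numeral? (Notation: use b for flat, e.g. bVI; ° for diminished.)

Imaj7

F is scale degree 1 in F minor. F–A–C–E is a major-seventh chord — the form found in F major, not the diatonic i (Fm). Borrowed into F minor it is written Imaj7.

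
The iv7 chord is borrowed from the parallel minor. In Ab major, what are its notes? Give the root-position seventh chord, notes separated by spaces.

Db Fb Ab Cb

The root, Db, is scale degree 4 — the same note in Ab major and Ab minor; only the chord quality changes. Stacking thirds in Ab minor on Db gives Db–Fb–Ab–Cb.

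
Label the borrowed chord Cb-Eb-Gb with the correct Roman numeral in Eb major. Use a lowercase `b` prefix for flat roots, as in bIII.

In Eb major scale degree 6 is C; Cb is its lowered form, from Eb minor. Diatonically Eb major has Cm (vi) on that degree; Cb–Eb–Gb is instead the major chord native to Eb minor, so it takes the label bVI.

bVI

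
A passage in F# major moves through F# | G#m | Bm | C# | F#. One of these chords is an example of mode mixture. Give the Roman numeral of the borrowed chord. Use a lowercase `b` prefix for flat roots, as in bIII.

In F# major the diatonic chords are F#, G#m, A#m, B, C#, D#m, E#dim. F#, G#m and C# are all diatonic. Bm (B–D–F#) doesn't fit — on degree 4 F# major would have B (IV). Bm is the degree-4 chord of F# minor, so it is the borrowed iv.

iv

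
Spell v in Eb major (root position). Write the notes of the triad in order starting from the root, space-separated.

Bb Db F

The root, Bb, is scale degree 5 — the same note in Eb major and Eb minor; only the chord quality changes. Building the minor chord from the parallel minor on Bb: Bb–Db–F.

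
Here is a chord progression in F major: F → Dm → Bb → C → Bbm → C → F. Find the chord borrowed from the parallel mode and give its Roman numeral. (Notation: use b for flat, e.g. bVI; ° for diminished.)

iv

In F major the diatonic chords are F, Gm, Am, Bb, C, Dm, Edim. F, Dm, Bb and C are all diatonic. Bbm (Bb–Db–F) is not: scale degree 4 in F major carries Bb (IV). In F minor the chord on that degree is Bbm, so here it functions as iv, borrowed from the parallel minor.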